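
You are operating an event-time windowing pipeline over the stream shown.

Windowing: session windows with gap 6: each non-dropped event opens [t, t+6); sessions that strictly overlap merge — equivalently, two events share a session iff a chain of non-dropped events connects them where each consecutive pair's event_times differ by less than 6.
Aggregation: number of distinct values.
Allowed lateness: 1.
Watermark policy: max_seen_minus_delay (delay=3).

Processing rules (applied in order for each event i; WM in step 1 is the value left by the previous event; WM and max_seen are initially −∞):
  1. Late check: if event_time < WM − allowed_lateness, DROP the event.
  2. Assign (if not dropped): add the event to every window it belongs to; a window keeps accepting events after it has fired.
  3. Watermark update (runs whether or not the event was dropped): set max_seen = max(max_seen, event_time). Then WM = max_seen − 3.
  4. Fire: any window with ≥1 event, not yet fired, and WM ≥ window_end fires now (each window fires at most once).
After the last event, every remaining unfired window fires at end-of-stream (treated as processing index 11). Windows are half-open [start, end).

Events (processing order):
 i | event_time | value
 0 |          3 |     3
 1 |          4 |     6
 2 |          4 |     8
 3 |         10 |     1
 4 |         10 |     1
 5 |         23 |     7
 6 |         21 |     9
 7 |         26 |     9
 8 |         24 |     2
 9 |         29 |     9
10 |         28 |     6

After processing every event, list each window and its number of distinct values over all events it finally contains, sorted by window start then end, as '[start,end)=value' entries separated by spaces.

[3,10)=3 [10,16)=1 [21,35)=4

i=0 t=3 v=3: → [3,9); WM=0
i=1 t=4 v=6: → [3,10); WM=1
i=2 t=4 v=8: → [3,10); WM=1
i=3 t=10 v=1: → [10,16); WM=7
i=4 t=10 v=1: → [10,16); WM=7
i=5 t=23 v=7: → [23,29); WM=20
i=6 t=21 v=9: → [21,29); WM=20
i=7 t=26 v=9: → [21,32); WM=23
i=8 t=24 v=2: → [21,32); WM=23
i=9 t=29 v=9: → [21,35); WM=26
i=10 t=28 v=6: → [21,35); WM=26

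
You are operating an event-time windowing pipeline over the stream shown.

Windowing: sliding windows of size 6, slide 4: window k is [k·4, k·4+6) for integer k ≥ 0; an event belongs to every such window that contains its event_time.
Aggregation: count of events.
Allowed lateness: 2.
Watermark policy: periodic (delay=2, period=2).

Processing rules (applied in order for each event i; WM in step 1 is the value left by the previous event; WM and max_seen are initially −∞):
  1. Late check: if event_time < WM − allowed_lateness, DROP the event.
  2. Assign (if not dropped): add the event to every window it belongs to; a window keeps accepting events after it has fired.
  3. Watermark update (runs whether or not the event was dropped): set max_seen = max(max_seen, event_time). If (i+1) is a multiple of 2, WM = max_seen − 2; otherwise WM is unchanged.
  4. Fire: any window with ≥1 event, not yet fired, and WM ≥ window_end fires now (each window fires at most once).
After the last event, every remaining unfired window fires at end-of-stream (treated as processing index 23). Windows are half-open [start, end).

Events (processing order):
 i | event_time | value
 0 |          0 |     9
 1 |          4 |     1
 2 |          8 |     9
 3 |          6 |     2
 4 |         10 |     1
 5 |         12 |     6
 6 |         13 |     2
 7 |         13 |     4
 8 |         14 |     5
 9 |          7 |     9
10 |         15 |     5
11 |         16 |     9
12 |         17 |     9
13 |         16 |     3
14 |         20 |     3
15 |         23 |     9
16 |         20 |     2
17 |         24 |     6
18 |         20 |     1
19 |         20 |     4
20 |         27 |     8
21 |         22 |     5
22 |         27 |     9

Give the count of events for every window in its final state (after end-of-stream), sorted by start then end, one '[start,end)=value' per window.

[0,6)=2 [4,10)=3 [8,14)=5 [12,18)=8 [16,22)=7 [20,26)=7 [24,30)=3

i=0 t=0 v=9: → [0,6); WM=−∞
i=1 t=4 v=1: → [4,10),[0,6); WM=2
i=2 t=8 v=9: → [8,14),[4,10); WM=2
i=3 t=6 v=2: → [4,10); WM=6; [0,6) fires=2
i=4 t=10 v=1: → [8,14); WM=6
i=5 t=12 v=6: → [12,18),[8,14); WM=10; [4,10) fires=3
i=6 t=13 v=2: → [12,18),[8,14); WM=10
i=7 t=13 v=4: → [12,18),[8,14); WM=11
i=8 t=14 v=5: → [12,18); WM=11
i=9 t=7 v=9: DROP (t<11-2); WM=12
i=10 t=15 v=5: → [12,18); WM=12
i=11 t=16 v=9: → [16,22),[12,18); WM=14; [8,14) fires=5
i=12 t=17 v=9: → [16,22),[12,18); WM=14
i=13 t=16 v=3: → [16,22),[12,18); WM=15
i=14 t=20 v=3: → [20,26),[16,22); WM=15
i=15 t=23 v=9: → [20,26); WM=21; [12,18) fires=8
i=16 t=20 v=2: → [20,26),[16,22); WM=21
i=17 t=24 v=6: → [24,30),[20,26); WM=22; [16,22) fires=5
i=18 t=20 v=1: → [20,26),[16,22); WM=22
i=19 t=20 v=4: → [20,26),[16,22); WM=22
i=20 t=27 v=8: → [24,30); WM=22
i=21 t=22 v=5: → [20,26); WM=25
i=22 t=27 v=9: → [24,30); WM=25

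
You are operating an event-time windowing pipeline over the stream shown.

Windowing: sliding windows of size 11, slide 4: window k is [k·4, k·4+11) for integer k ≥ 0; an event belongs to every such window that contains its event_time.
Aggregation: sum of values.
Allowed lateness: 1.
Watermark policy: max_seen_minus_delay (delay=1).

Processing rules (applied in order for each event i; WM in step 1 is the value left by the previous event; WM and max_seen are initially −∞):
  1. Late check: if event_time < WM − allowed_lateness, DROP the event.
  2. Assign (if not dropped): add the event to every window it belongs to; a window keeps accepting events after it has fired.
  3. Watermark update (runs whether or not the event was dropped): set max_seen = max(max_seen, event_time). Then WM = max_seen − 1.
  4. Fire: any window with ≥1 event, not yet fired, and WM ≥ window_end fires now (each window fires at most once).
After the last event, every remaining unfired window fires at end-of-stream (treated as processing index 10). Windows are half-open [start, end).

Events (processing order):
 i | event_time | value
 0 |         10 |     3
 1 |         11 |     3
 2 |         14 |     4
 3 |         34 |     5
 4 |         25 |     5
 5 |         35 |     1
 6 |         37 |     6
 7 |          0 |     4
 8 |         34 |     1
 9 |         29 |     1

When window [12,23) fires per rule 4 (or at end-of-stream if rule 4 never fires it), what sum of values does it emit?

4

i=0 t=10 v=3: → [8,19),[4,15),[0,11); WM=9
i=1 t=11 v=3: → [8,19),[4,15); WM=10
i=2 t=14 v=4: → [12,23),[8,19),[4,15); WM=13; [0,11) fires=3
i=3 t=34 v=5: → [32,43),[28,39),[24,35); WM=33; [4,15) fires=10 [8,19) fires=10 [12,23) fires=4
i=4 t=25 v=5: DROP (t<33-1); WM=33
i=5 t=35 v=1: → [32,43),[28,39); WM=34
i=6 t=37 v=6: → [36,47),[32,43),[28,39); WM=36; [24,35) fires=5
i=7 t=0 v=4: DROP (t<36-1); WM=36
i=8 t=34 v=1: DROP (t<36-1); WM=36
i=9 t=29 v=1: DROP (t<36-1); WM=36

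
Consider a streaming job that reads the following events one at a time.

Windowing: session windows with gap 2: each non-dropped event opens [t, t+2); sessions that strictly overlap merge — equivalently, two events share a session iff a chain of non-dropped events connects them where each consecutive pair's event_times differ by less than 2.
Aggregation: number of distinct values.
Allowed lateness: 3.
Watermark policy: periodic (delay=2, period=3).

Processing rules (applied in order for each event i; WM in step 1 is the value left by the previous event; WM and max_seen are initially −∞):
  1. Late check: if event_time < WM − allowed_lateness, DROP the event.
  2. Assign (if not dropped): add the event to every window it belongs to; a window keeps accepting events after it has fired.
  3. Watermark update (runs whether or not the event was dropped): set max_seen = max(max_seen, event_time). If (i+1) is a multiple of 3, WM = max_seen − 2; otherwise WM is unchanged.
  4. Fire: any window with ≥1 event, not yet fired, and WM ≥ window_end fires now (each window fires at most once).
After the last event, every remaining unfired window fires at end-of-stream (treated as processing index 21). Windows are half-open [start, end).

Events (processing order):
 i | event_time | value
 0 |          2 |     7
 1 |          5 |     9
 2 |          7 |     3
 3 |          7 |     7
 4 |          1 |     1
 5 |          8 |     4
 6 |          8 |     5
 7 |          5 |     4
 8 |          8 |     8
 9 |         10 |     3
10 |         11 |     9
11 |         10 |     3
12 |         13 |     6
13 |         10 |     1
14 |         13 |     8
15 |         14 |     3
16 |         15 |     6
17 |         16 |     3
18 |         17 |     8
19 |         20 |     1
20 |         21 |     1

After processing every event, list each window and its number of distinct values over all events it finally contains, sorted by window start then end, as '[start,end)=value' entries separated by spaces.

[2,4)=1 [5,7)=2 [7,10)=5 [10,13)=3 [13,19)=3 [20,23)=1

i=0 t=2 v=7: → [2,4); WM=−∞
i=1 t=5 v=9: → [5,7); WM=−∞
i=2 t=7 v=3: → [7,9); WM=5
i=3 t=7 v=7: → [7,9); WM=5
i=4 t=1 v=1: DROP (t<5-3); WM=5
i=5 t=8 v=4: → [7,10); WM=6
i=6 t=8 v=5: → [7,10); WM=6
i=7 t=5 v=4: → [5,7); WM=6
i=8 t=8 v=8: → [7,10); WM=6
i=9 t=10 v=3: → [10,12); WM=6
i=10 t=11 v=9: → [10,13); WM=6
i=11 t=10 v=3: → [10,13); WM=9
i=12 t=13 v=6: → [13,15); WM=9
i=13 t=10 v=1: → [10,13); WM=9
i=14 t=13 v=8: → [13,15); WM=11
i=15 t=14 v=3: → [13,16); WM=11
i=16 t=15 v=6: → [13,17); WM=11
i=17 t=16 v=3: → [13,18); WM=14
i=18 t=17 v=8: → [13,19); WM=14
i=19 t=20 v=1: → [20,22); WM=14
i=20 t=21 v=1: → [20,23); WM=19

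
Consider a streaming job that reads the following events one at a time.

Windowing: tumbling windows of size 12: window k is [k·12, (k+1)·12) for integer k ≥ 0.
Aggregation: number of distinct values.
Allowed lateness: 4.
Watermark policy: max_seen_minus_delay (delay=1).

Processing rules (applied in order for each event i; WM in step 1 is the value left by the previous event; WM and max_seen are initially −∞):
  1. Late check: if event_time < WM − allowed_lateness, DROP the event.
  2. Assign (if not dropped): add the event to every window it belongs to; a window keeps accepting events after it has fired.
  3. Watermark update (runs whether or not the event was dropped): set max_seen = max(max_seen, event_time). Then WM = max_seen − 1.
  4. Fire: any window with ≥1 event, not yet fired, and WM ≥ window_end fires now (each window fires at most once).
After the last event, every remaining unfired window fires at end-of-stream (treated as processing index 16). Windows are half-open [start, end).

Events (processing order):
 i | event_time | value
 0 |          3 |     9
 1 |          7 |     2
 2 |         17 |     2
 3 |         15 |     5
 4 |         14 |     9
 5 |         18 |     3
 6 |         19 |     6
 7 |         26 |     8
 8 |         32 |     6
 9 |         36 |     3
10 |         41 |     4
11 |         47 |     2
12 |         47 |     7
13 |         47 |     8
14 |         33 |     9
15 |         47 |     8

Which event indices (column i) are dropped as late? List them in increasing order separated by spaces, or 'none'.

14

i=0 t=3 v=9: → [0,12); WM=2
i=1 t=7 v=2: → [0,12); WM=6
i=2 t=17 v=2: → [12,24); WM=16; [0,12) fires=2
i=3 t=15 v=5: → [12,24); WM=16
i=4 t=14 v=9: → [12,24); WM=16
i=5 t=18 v=3: → [12,24); WM=17
i=6 t=19 v=6: → [12,24); WM=18
i=7 t=26 v=8: → [24,36); WM=25; [12,24) fires=5
i=8 t=32 v=6: → [24,36); WM=31
i=9 t=36 v=3: → [36,48); WM=35
i=10 t=41 v=4: → [36,48); WM=40; [24,36) fires=2
i=11 t=47 v=2: → [36,48); WM=46
i=12 t=47 v=7: → [36,48); WM=46
i=13 t=47 v=8: → [36,48); WM=46
i=14 t=33 v=9: DROP (t<46-4); WM=46
i=15 t=47 v=8: → [36,48); WM=46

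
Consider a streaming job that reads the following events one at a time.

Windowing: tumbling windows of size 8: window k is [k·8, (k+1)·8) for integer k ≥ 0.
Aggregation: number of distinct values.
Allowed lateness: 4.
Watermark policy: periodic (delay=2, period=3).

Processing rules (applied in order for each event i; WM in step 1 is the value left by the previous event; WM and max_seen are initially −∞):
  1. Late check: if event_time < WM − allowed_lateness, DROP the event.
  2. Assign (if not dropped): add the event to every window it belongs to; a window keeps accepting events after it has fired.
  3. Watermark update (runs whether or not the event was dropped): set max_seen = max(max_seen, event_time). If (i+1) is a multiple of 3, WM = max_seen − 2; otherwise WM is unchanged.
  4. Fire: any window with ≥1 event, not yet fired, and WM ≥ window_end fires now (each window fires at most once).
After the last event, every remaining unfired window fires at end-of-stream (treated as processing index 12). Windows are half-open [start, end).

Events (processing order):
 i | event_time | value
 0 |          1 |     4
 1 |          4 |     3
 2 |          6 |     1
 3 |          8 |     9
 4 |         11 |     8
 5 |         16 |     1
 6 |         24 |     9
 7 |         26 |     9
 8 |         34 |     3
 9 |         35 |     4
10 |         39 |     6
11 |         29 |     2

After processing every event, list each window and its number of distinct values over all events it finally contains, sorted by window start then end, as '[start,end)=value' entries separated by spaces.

[0,8)=3 [8,16)=2 [16,24)=1 [24,32)=2 [32,40)=3

i=0 t=1 v=4: → [0,8); WM=−∞
i=1 t=4 v=3: → [0,8); WM=−∞
i=2 t=6 v=1: → [0,8); WM=4
i=3 t=8 v=9: → [8,16); WM=4
i=4 t=11 v=8: → [8,16); WM=4
i=5 t=16 v=1: → [16,24); WM=14; [0,8) fires=3
i=6 t=24 v=9: → [24,32); WM=14
i=7 t=26 v=9: → [24,32); WM=14
i=8 t=34 v=3: → [32,40); WM=32; [8,16) fires=2 [16,24) fires=1 [24,32) fires=1
i=9 t=35 v=4: → [32,40); WM=32
i=10 t=39 v=6: → [32,40); WM=32
i=11 t=29 v=2: → [24,32); WM=37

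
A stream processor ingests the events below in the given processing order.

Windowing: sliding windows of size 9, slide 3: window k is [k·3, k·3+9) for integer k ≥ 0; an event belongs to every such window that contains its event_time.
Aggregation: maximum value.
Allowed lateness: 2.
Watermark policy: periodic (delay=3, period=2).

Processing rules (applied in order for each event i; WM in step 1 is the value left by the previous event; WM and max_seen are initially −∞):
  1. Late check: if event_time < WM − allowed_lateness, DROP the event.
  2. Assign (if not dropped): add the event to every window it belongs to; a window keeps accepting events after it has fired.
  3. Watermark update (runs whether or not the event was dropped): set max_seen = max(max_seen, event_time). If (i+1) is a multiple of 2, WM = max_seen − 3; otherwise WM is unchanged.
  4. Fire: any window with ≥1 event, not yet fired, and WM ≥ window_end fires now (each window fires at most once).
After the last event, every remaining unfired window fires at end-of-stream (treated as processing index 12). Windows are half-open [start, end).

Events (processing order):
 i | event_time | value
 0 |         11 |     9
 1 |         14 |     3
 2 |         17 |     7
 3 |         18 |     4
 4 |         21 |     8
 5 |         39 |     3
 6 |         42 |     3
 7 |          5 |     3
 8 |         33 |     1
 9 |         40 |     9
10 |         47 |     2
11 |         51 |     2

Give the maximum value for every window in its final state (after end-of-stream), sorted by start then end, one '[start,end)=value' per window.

[3,12)=9 [6,15)=9 [9,18)=9 [12,21)=7 [15,24)=8 [18,27)=8 [21,30)=8 [33,42)=9 [36,45)=9 [39,48)=9 [42,51)=3 [45,54)=2 [48,57)=2 [51,60)=2

i=0 t=11 v=9: → [9,18),[6,15),[3,12); WM=−∞
i=1 t=14 v=3: → [12,21),[9,18),[6,15); WM=11
i=2 t=17 v=7: → [15,24),[12,21),[9,18); WM=11
i=3 t=18 v=4: → [18,27),[15,24),[12,21); WM=15; [3,12) fires=9 [6,15) fires=9
i=4 t=21 v=8: → [21,30),[18,27),[15,24); WM=15
i=5 t=39 v=3: → [39,48),[36,45),[33,42); WM=36; [9,18) fires=9 [12,21) fires=7 [15,24) fires=8 [18,27) fires=8 [21,30) fires=8
i=6 t=42 v=3: → [42,51),[39,48),[36,45); WM=36
i=7 t=5 v=3: DROP (t<36-2); WM=39
i=8 t=33 v=1: DROP (t<39-2); WM=39
i=9 t=40 v=9: → [39,48),[36,45),[33,42); WM=39
i=10 t=47 v=2: → [45,54),[42,51),[39,48); WM=39
i=11 t=51 v=2: → [51,60),[48,57),[45,54); WM=48; [33,42) fires=9 [36,45) fires=9 [39,48) fires=9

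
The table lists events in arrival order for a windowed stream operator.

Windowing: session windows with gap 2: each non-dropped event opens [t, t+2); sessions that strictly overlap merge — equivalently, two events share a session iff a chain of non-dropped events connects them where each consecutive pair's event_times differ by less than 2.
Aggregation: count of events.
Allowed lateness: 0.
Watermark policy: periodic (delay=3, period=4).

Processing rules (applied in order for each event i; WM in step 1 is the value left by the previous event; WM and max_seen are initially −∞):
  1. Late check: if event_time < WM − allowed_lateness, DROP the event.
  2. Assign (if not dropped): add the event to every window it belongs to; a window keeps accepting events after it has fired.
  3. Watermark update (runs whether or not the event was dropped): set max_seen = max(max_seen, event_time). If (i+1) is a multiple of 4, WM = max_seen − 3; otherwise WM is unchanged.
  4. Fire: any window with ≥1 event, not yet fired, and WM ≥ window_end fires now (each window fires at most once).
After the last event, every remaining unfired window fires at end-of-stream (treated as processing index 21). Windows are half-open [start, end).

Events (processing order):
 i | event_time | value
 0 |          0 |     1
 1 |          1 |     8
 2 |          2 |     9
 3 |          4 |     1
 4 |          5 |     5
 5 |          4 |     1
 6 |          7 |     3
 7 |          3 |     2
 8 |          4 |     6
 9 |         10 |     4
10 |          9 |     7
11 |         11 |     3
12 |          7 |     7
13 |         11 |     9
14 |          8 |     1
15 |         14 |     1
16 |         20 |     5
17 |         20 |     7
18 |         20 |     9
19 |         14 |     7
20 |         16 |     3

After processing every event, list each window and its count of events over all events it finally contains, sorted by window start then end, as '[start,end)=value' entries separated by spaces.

[0,7)=8 [7,13)=6 [14,16)=2 [20,22)=3

i=0 t=0 v=1: → [0,2); WM=−∞
i=1 t=1 v=8: → [0,3); WM=−∞
i=2 t=2 v=9: → [0,4); WM=−∞
i=3 t=4 v=1: → [4,6); WM=1
i=4 t=5 v=5: → [4,7); WM=1
i=5 t=4 v=1: → [4,7); WM=1
i=6 t=7 v=3: → [7,9); WM=1
i=7 t=3 v=2: → [0,7); WM=4
i=8 t=4 v=6: → [0,7); WM=4
i=9 t=10 v=4: → [10,12); WM=4
i=10 t=9 v=7: → [9,12); WM=4
i=11 t=11 v=3: → [9,13); WM=8
i=12 t=7 v=7: DROP (t<8-0); WM=8
i=13 t=11 v=9: → [9,13); WM=8
i=14 t=8 v=1: → [7,13); WM=8
i=15 t=14 v=1: → [14,16); WM=11
i=16 t=20 v=5: → [20,22); WM=11
i=17 t=20 v=7: → [20,22); WM=11
i=18 t=20 v=9: → [20,22); WM=11
i=19 t=14 v=7: → [14,16); WM=17
i=20 t=16 v=3: DROP (t<17-0); WM=17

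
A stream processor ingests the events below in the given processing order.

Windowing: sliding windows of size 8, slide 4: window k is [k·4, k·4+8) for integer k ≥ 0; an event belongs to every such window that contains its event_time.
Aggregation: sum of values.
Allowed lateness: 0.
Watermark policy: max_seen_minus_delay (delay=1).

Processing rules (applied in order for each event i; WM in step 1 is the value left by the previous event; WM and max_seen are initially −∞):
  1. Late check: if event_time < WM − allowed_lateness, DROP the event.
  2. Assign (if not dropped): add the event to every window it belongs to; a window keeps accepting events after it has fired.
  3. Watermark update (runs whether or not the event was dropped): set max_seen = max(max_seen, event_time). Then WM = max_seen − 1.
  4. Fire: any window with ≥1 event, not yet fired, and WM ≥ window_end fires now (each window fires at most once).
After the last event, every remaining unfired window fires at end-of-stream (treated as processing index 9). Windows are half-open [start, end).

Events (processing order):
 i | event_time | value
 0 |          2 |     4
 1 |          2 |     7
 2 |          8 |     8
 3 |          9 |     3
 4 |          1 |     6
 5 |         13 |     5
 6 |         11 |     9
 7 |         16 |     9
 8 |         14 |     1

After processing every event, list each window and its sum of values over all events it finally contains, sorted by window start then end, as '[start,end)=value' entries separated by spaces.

i=0 t=2 v=4: → [0,8); WM=1
i=1 t=2 v=7: → [0,8); WM=1
i=2 t=8 v=8: → [8,16),[4,12); WM=7
i=3 t=9 v=3: → [8,16),[4,12); WM=8; [0,8) fires=11
i=4 t=1 v=6: DROP (t<8-0); WM=8
i=5 t=13 v=5: → [12,20),[8,16); WM=12; [4,12) fires=11
i=6 t=11 v=9: DROP (t<12-0); WM=12
i=7 t=16 v=9: → [16,24),[12,20); WM=15
i=8 t=14 v=1: DROP (t<15-0); WM=15

[0,8)=11 [4,12)=11 [8,16)=16 [12,20)=14 [16,24)=9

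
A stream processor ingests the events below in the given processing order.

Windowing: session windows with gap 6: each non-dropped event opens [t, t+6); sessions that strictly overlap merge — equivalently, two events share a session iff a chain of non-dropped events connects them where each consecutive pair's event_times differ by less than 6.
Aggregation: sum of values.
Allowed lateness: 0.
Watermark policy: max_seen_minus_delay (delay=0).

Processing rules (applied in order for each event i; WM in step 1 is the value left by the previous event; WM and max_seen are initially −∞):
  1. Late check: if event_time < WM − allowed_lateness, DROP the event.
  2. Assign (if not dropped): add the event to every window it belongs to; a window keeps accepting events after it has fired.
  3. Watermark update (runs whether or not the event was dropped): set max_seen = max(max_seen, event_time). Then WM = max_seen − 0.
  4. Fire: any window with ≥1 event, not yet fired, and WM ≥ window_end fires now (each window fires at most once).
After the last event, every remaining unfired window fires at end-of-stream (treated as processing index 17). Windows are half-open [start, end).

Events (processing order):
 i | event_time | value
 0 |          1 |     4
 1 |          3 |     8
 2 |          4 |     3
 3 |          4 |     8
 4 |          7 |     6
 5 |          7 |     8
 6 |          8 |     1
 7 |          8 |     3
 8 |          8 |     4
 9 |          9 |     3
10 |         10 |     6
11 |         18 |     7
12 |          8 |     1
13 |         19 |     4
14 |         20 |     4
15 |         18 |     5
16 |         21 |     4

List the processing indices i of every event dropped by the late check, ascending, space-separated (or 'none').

12 15

i=0 t=1 v=4: → [1,7); WM=1
i=1 t=3 v=8: → [1,9); WM=3
i=2 t=4 v=3: → [1,10); WM=4
i=3 t=4 v=8: → [1,10); WM=4
i=4 t=7 v=6: → [1,13); WM=7
i=5 t=7 v=8: → [1,13); WM=7
i=6 t=8 v=1: → [1,14); WM=8
i=7 t=8 v=3: → [1,14); WM=8
i=8 t=8 v=4: → [1,14); WM=8
i=9 t=9 v=3: → [1,15); WM=9
i=10 t=10 v=6: → [1,16); WM=10
i=11 t=18 v=7: → [18,24); WM=18
i=12 t=8 v=1: DROP (t<18-0); WM=18
i=13 t=19 v=4: → [18,25); WM=19
i=14 t=20 v=4: → [18,26); WM=20
i=15 t=18 v=5: DROP (t<20-0); WM=20
i=16 t=21 v=4: → [18,27); WM=21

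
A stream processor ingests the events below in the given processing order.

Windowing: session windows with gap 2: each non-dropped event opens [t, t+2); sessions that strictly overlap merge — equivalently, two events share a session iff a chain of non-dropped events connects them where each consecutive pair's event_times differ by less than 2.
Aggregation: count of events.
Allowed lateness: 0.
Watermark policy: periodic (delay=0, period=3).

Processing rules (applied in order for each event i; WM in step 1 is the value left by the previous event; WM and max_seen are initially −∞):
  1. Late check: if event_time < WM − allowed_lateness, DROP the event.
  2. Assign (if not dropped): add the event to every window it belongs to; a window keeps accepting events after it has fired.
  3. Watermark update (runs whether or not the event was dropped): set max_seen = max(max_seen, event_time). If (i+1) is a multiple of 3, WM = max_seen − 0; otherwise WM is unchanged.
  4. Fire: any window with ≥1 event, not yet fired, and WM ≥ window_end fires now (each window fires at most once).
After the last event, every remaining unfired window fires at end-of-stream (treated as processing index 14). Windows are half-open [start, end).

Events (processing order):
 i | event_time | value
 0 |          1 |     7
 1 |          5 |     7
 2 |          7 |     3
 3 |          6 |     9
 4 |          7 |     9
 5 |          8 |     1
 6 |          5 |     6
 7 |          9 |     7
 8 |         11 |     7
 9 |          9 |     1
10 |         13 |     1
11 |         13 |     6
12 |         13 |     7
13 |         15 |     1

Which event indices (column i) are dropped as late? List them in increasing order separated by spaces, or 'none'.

3 6 9

i=0 t=1 v=7: → [1,3); WM=−∞
i=1 t=5 v=7: → [5,7); WM=−∞
i=2 t=7 v=3: → [7,9); WM=7
i=3 t=6 v=9: DROP (t<7-0); WM=7
i=4 t=7 v=9: → [7,9); WM=7
i=5 t=8 v=1: → [7,10); WM=8
i=6 t=5 v=6: DROP (t<8-0); WM=8
i=7 t=9 v=7: → [7,11); WM=8
i=8 t=11 v=7: → [11,13); WM=11
i=9 t=9 v=1: DROP (t<11-0); WM=11
i=10 t=13 v=1: → [13,15); WM=11
i=11 t=13 v=6: → [13,15); WM=13
i=12 t=13 v=7: → [13,15); WM=13
i=13 t=15 v=1: → [15,17); WM=13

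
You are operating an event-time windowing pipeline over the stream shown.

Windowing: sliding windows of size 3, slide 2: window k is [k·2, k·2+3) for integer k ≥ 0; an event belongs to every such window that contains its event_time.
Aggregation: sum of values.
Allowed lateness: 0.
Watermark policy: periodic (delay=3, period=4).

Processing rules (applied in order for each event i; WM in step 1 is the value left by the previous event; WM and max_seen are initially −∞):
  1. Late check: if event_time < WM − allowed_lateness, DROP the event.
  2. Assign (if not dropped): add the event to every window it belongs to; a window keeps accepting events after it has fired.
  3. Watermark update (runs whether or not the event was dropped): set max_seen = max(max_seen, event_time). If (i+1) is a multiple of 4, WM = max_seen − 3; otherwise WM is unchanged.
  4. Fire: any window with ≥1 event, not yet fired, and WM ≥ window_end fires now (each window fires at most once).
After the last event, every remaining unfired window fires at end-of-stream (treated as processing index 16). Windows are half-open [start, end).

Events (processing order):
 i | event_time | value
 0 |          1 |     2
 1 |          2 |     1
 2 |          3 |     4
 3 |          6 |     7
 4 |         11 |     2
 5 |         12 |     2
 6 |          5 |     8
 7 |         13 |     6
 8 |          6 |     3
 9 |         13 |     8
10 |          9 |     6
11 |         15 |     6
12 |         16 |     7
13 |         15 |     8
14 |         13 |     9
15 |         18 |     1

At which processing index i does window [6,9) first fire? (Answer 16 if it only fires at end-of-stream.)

7

i=0 t=1 v=2: → [0,3); WM=−∞
i=1 t=2 v=1: → [2,5),[0,3); WM=−∞
i=2 t=3 v=4: → [2,5); WM=−∞
i=3 t=6 v=7: → [6,9),[4,7); WM=3; [0,3) fires=3
i=4 t=11 v=2: → [10,13); WM=3
i=5 t=12 v=2: → [12,15),[10,13); WM=3
i=6 t=5 v=8: → [4,7); WM=3
i=7 t=13 v=6: → [12,15); WM=10; [2,5) fires=5 [4,7) fires=15 [6,9) fires=7
i=8 t=6 v=3: DROP (t<10-0); WM=10
i=9 t=13 v=8: → [12,15); WM=10
i=10 t=9 v=6: DROP (t<10-0); WM=10
i=11 t=15 v=6: → [14,17); WM=12
i=12 t=16 v=7: → [16,19),[14,17); WM=12
i=13 t=15 v=8: → [14,17); WM=12
i=14 t=13 v=9: → [12,15); WM=12
i=15 t=18 v=1: → [18,21),[16,19); WM=15; [10,13) fires=4 [12,15) fires=25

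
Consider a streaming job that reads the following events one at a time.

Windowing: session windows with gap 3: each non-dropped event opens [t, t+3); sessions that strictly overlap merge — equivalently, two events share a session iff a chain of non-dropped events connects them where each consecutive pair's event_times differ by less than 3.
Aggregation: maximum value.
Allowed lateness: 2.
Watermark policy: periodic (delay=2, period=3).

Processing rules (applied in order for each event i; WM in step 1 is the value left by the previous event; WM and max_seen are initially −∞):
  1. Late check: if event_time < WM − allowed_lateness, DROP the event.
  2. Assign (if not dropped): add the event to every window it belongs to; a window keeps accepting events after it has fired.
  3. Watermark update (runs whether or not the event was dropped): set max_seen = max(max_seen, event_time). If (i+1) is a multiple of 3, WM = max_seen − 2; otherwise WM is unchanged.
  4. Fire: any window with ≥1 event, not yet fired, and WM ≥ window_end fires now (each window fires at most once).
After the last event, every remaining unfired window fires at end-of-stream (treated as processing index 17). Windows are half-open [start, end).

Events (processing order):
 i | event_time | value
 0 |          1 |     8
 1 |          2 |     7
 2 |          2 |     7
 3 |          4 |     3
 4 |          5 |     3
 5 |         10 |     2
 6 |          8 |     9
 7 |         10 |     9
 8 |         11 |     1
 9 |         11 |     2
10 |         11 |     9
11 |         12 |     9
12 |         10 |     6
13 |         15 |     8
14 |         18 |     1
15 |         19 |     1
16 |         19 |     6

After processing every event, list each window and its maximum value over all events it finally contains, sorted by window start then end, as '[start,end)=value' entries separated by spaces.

i=0 t=1 v=8: → [1,4); WM=−∞
i=1 t=2 v=7: → [1,5); WM=−∞
i=2 t=2 v=7: → [1,5); WM=0
i=3 t=4 v=3: → [1,7); WM=0
i=4 t=5 v=3: → [1,8); WM=0
i=5 t=10 v=2: → [10,13); WM=8
i=6 t=8 v=9: → [8,13); WM=8
i=7 t=10 v=9: → [8,13); WM=8
i=8 t=11 v=1: → [8,14); WM=9
i=9 t=11 v=2: → [8,14); WM=9
i=10 t=11 v=9: → [8,14); WM=9
i=11 t=12 v=9: → [8,15); WM=10
i=12 t=10 v=6: → [8,15); WM=10
i=13 t=15 v=8: → [15,18); WM=10
i=14 t=18 v=1: → [18,21); WM=16
i=15 t=19 v=1: → [18,22); WM=16
i=16 t=19 v=6: → [18,22); WM=16

[1,8)=8 [8,15)=9 [15,18)=8 [18,22)=6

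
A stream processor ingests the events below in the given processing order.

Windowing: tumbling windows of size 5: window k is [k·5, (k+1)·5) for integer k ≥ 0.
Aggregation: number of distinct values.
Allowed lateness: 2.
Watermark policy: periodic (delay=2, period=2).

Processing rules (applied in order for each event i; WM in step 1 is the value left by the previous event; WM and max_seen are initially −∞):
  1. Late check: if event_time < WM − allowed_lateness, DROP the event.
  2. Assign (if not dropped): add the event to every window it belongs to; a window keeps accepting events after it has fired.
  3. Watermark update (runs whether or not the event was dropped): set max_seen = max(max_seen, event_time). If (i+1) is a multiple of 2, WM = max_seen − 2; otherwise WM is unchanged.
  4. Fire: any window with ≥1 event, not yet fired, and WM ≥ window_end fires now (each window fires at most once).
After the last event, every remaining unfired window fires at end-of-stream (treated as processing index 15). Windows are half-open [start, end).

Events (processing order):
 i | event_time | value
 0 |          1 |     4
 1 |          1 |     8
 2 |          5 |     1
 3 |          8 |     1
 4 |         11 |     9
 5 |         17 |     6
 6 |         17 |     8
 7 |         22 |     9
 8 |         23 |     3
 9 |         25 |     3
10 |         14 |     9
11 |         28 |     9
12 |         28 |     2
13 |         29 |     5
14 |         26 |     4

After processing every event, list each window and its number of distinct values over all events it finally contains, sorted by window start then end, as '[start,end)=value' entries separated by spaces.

[0,5)=2 [5,10)=1 [10,15)=1 [15,20)=2 [20,25)=2 [25,30)=5

i=0 t=1 v=4: → [0,5); WM=−∞
i=1 t=1 v=8: → [0,5); WM=-1
i=2 t=5 v=1: → [5,10); WM=-1
i=3 t=8 v=1: → [5,10); WM=6; [0,5) fires=2
i=4 t=11 v=9: → [10,15); WM=6
i=5 t=17 v=6: → [15,20); WM=15; [5,10) fires=1 [10,15) fires=1
i=6 t=17 v=8: → [15,20); WM=15
i=7 t=22 v=9: → [20,25); WM=20; [15,20) fires=2
i=8 t=23 v=3: → [20,25); WM=20
i=9 t=25 v=3: → [25,30); WM=23
i=10 t=14 v=9: DROP (t<23-2); WM=23
i=11 t=28 v=9: → [25,30); WM=26; [20,25) fires=2
i=12 t=28 v=2: → [25,30); WM=26
i=13 t=29 v=5: → [25,30); WM=27
i=14 t=26 v=4: → [25,30); WM=27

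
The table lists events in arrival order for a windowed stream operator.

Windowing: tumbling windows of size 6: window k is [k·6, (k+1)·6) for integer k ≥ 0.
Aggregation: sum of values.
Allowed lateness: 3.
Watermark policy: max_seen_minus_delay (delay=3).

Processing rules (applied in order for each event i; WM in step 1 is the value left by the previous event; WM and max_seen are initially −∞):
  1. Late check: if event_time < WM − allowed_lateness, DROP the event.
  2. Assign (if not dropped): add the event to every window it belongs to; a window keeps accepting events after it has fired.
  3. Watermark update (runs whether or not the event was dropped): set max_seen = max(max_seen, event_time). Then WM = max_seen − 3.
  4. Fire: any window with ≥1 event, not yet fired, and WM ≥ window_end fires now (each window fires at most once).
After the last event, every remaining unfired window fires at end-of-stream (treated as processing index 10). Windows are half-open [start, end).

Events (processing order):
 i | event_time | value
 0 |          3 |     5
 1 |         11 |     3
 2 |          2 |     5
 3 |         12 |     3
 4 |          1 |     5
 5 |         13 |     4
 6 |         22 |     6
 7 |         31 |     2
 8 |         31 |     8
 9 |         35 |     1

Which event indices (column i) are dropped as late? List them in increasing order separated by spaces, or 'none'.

i=0 t=3 v=5: → [0,6); WM=0
i=1 t=11 v=3: → [6,12); WM=8; [0,6) fires=5
i=2 t=2 v=5: DROP (t<8-3); WM=8
i=3 t=12 v=3: → [12,18); WM=9
i=4 t=1 v=5: DROP (t<9-3); WM=9
i=5 t=13 v=4: → [12,18); WM=10
i=6 t=22 v=6: → [18,24); WM=19; [6,12) fires=3 [12,18) fires=7
i=7 t=31 v=2: → [30,36); WM=28; [18,24) fires=6
i=8 t=31 v=8: → [30,36); WM=28
i=9 t=35 v=1: → [30,36); WM=32

2 4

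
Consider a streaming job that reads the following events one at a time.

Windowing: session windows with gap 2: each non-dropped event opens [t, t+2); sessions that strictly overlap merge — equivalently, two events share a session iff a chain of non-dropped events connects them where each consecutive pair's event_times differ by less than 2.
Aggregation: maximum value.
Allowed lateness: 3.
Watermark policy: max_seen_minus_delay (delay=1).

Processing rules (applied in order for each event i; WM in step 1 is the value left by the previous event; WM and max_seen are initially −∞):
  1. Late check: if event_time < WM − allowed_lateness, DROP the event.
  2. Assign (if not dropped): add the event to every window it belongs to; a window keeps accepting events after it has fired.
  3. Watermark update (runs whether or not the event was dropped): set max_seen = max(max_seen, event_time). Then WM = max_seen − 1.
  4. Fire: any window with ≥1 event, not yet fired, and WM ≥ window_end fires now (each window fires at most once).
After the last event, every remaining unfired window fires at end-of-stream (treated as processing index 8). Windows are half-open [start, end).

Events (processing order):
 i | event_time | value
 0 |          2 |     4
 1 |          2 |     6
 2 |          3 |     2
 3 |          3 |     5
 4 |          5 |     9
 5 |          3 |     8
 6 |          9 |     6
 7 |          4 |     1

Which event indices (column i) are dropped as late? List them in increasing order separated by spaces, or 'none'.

i=0 t=2 v=4: → [2,4); WM=1
i=1 t=2 v=6: → [2,4); WM=1
i=2 t=3 v=2: → [2,5); WM=2
i=3 t=3 v=5: → [2,5); WM=2
i=4 t=5 v=9: → [5,7); WM=4
i=5 t=3 v=8: → [2,5); WM=4
i=6 t=9 v=6: → [9,11); WM=8
i=7 t=4 v=1: DROP (t<8-3); WM=8

7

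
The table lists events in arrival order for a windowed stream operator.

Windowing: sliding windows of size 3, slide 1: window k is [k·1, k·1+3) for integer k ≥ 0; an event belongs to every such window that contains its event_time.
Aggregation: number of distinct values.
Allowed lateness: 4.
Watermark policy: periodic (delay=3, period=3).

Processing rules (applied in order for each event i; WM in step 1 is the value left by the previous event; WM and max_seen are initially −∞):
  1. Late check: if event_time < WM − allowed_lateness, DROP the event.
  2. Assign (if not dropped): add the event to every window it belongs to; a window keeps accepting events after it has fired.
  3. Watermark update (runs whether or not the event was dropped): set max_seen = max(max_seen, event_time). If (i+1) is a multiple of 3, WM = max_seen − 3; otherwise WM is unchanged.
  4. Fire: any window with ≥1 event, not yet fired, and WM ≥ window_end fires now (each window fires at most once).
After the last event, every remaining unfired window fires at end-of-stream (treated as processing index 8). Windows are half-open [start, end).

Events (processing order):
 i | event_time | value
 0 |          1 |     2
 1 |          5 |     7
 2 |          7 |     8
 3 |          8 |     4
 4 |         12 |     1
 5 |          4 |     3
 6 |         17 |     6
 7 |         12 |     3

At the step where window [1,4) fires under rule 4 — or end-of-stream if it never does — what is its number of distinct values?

1

i=0 t=1 v=2: → [1,4),[0,3); WM=−∞
i=1 t=5 v=7: → [5,8),[4,7),[3,6); WM=−∞
i=2 t=7 v=8: → [7,10),[6,9),[5,8); WM=4; [0,3) fires=1 [1,4) fires=1
i=3 t=8 v=4: → [8,11),[7,10),[6,9); WM=4
i=4 t=12 v=1: → [12,15),[11,14),[10,13); WM=4
i=5 t=4 v=3: → [4,7),[3,6),[2,5); WM=9; [2,5) fires=1 [3,6) fires=2 [4,7) fires=2 [5,8) fires=2 [6,9) fires=2
i=6 t=17 v=6: → [17,20),[16,19),[15,18); WM=9
i=7 t=12 v=3: → [12,15),[11,14),[10,13); WM=9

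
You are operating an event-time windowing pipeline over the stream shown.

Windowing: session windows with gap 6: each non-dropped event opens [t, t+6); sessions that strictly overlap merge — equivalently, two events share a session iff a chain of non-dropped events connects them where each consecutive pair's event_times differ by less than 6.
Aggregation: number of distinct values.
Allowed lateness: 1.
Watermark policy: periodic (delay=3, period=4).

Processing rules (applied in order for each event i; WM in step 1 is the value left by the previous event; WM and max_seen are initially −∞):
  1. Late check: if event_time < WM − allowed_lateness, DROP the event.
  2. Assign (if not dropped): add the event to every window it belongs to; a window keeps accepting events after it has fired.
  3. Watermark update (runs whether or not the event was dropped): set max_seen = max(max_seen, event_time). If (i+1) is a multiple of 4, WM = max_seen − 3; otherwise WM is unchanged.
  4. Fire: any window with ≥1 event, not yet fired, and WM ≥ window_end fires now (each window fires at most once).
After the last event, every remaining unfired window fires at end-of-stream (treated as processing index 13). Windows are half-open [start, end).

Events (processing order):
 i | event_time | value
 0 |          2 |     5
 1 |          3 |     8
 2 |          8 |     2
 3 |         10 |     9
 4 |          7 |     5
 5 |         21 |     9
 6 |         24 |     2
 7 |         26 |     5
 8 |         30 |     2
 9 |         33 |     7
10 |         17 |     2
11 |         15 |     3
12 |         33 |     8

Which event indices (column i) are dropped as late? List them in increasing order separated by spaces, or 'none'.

10 11

i=0 t=2 v=5: → [2,8); WM=−∞
i=1 t=3 v=8: → [2,9); WM=−∞
i=2 t=8 v=2: → [2,14); WM=−∞
i=3 t=10 v=9: → [2,16); WM=7
i=4 t=7 v=5: → [2,16); WM=7
i=5 t=21 v=9: → [21,27); WM=7
i=6 t=24 v=2: → [21,30); WM=7
i=7 t=26 v=5: → [21,32); WM=23
i=8 t=30 v=2: → [21,36); WM=23
i=9 t=33 v=7: → [21,39); WM=23
i=10 t=17 v=2: DROP (t<23-1); WM=23
i=11 t=15 v=3: DROP (t<23-1); WM=30
i=12 t=33 v=8: → [21,39); WM=30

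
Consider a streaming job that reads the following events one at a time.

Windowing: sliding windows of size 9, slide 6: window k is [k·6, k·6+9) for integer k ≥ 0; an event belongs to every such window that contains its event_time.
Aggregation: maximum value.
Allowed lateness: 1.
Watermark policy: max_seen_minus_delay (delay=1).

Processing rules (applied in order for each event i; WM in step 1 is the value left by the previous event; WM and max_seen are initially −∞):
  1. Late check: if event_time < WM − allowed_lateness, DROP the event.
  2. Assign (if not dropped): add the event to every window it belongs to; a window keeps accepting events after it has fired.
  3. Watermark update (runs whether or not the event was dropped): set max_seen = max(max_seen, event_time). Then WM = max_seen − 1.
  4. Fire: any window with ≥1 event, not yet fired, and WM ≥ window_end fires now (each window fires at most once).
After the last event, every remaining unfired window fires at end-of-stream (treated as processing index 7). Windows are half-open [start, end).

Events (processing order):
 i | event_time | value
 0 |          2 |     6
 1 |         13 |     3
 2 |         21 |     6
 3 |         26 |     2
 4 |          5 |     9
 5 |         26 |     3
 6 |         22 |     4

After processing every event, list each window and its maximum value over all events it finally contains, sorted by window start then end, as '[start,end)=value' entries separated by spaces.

[0,9)=6 [6,15)=3 [12,21)=3 [18,27)=6 [24,33)=3

i=0 t=2 v=6: → [0,9); WM=1
i=1 t=13 v=3: → [12,21),[6,15); WM=12; [0,9) fires=6
i=2 t=21 v=6: → [18,27); WM=20; [6,15) fires=3
i=3 t=26 v=2: → [24,33),[18,27); WM=25; [12,21) fires=3
i=4 t=5 v=9: DROP (t<25-1); WM=25
i=5 t=26 v=3: → [24,33),[18,27); WM=25
i=6 t=22 v=4: DROP (t<25-1); WM=25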